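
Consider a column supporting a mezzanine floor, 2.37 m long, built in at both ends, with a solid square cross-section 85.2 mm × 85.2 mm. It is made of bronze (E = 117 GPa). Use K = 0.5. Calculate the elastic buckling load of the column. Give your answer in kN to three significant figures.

I = a⁴/12 = 85.2⁴/12 = 4.391×10^6 mm⁴
I = 4.391×10^6 mm⁴ = 4.391×10^-6 m⁴
Effective length L_e = K·L = 0.5 × 2.37 = 1.185 m
P_cr = π²EI / L_e² = π² × 117×10⁹ × 4.391×10^-6 / 1.185² = 3.611×10^6 N

P_cr ≈ 3610 kN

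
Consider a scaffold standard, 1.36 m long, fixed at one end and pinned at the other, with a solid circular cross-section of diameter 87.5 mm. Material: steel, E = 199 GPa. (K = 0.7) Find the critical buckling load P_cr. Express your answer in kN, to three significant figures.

I = πd⁴/64 = π×87.5⁴/64 = 2.877×10^6 mm⁴
I = 2.877×10^6 mm⁴ = 2.877×10^-6 m⁴
Effective length L_e = K·L = 0.7 × 1.36 = 0.9520 m
P_cr = π²EI / L_e² = π² × 199×10⁹ × 2.877×10^-6 / 0.9520² = 6.236×10^6 N

P_cr ≈ 6240 kN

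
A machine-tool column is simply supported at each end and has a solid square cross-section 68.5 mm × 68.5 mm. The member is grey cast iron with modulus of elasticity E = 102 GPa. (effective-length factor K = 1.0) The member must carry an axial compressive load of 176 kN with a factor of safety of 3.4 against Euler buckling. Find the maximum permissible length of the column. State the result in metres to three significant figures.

L_max ≈ 1.76 m

I = a⁴/12 = 68.5⁴/12 = 1.835×10^6 mm⁴
I = 1.835×10^-6 m⁴
Required critical load P_cr = n·P = 3.4 × 176 = 598.4 kN = 5.984×10^5 N
From P_cr = π²EI/(K·L)²:  L = (1/K)·√(π²EI/P_cr) = (1/1)·√(π²×1.02×10^11×1.835×10^-6/5.984×10^5)
L = 1.76 m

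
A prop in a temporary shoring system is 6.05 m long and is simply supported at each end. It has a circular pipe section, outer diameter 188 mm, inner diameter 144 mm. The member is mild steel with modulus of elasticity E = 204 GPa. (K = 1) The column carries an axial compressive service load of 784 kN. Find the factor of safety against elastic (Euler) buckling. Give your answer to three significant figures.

n ≈ 2.82

d_o = 188 mm, d_i = 144 mm
I = π(d_o⁴ − d_i⁴)/64 = π(188⁴ − 144.0⁴)/64 = 4.021×10^7 mm⁴
I = 4.021×10^7 mm⁴ = 4.021×10^-5 m⁴
Effective length L_e = K·L = 1 × 6.05 = 6.050 m
P_cr = π²EI / L_e² = π² × 204×10⁹ × 4.021×10^-5 / 6.050² = 2.212×10^6 N
Factor of safety n = P_cr / P = 2212.0 / 784 = 2.82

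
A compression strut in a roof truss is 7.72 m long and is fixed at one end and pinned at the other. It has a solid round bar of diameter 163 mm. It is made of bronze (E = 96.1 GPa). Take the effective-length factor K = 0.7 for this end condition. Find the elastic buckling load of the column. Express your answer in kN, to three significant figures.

P_cr ≈ 1130 kN

I = πd⁴/64 = π×163⁴/64 = 3.465×10^7 mm⁴
I = 3.465×10^7 mm⁴ = 3.465×10^-5 m⁴
Effective length L_e = K·L = 0.7 × 7.72 = 5.404 m
P_cr = π²EI / L_e² = π² × 96.1×10⁹ × 3.465×10^-5 / 5.404² = 1.125×10^6 N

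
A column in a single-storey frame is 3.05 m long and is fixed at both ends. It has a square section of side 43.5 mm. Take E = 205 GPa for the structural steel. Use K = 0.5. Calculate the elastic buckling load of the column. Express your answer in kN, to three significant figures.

I = a⁴/12 = 43.5⁴/12 = 2.984×10^5 mm⁴
I = 2.984×10^5 mm⁴ = 2.984×10^-7 m⁴
Effective length L_e = K·L = 0.5 × 3.05 = 1.525 m
P_cr = π²EI / L_e² = π² × 205×10⁹ × 2.984×10^-7 / 1.525² = 2.596×10^5 N

P_cr ≈ 260 kN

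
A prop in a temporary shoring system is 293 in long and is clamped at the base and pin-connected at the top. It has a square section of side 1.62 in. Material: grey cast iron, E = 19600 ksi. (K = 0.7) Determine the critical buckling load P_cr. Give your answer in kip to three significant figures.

I = a⁴/12 = 1.62⁴/12 = 0.5740 in⁴
Effective length L_e = K·L = 0.7 × 293 = 205.1 in
P_cr = π²EI / L_e² = π² × 19600×10³ × 0.5740 / 205.1² = 2.639×10^3 lb

P_cr ≈ 2.64 kip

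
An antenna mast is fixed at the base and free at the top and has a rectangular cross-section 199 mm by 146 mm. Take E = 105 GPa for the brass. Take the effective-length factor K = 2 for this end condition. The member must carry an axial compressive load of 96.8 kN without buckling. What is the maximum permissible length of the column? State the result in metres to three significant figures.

Buckling occurs about the weak axis: I_min = h·b³/12 with b = 146 mm (the shorter side).
I_min = 199×146³/12 = 5.161×10^7 mm⁴
I = 5.161×10^-5 m⁴
At the buckling limit P_cr = P = 9.680×10^4 N
From P_cr = π²EI/(K·L)²:  L = (1/K)·√(π²EI/P_cr) = (1/2)·√(π²×1.05×10^11×5.161×10^-5/9.680×10^4)
L = 11.8 m

L_max ≈ 11.8 m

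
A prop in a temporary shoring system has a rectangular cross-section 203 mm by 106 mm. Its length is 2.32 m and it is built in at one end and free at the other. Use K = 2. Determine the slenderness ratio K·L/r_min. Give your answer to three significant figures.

Buckling occurs about the weak axis: I_min = h·b³/12 with b = 106 mm (the shorter side).
I_min = 203×106³/12 = 2.015×10^7 mm⁴
A = 2.152×10^4 mm²;  r_min = √(I/A) = √(2.015×10^7/2.152×10^4) = 30.60 mm
L_e = K·L = 2 × 2.32 m = 4.640 m = 4640.0 mm
λ = L_e / r_min = 4640.0 / 30.60 = 152

λ ≈ 152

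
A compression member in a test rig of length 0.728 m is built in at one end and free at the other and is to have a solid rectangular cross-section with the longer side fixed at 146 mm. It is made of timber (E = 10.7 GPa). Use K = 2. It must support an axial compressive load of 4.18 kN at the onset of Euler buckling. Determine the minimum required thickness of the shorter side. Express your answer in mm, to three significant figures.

L_e = K·L = 2 × 0.728 = 1.456 m
Required I = P_cr·L_e²/(π²E) = 4.180×10^3 × 1.456² / (π² × 1.07×10^10) = 8.391×10^-8 m⁴
I_req = 8.391×10^4 mm⁴
Rectangle, weak axis: I_min = h·b³/12 with h = 146 mm fixed  ⇒  b = (12I/h)^(1/3) = 19.0 mm

b ≈ 19.0 mm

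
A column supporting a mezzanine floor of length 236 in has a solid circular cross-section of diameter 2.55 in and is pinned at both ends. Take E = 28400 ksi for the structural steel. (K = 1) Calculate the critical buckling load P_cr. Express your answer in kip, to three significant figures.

I = πd⁴/64 = π×2.55⁴/64 = 2.076 in⁴
Effective length L_e = K·L = 1 × 236 = 236.0 in
P_cr = π²EI / L_e² = π² × 28400×10³ × 2.076 / 236.0² = 1.045×10^4 lb

P_cr ≈ 10.4 kip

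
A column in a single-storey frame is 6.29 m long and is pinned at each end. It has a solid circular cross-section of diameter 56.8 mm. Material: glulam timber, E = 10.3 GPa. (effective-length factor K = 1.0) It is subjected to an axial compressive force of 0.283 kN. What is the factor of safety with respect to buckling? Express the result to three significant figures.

n ≈ 4.64

I = πd⁴/64 = π×56.8⁴/64 = 5.109×10^5 mm⁴
I = 5.109×10^5 mm⁴ = 5.109×10^-7 m⁴
Effective length L_e = K·L = 1 × 6.29 = 6.290 m
P_cr = π²EI / L_e² = π² × 10.3×10⁹ × 5.109×10^-7 / 6.290² = 1.313×10^3 N
Factor of safety n = P_cr / P = 1.3128 / 0.283 = 4.64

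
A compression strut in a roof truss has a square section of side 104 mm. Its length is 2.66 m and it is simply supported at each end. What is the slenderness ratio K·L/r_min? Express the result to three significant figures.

I = a⁴/12 = 104⁴/12 = 9.749×10^6 mm⁴
A = 1.082×10^4 mm²;  r_min = √(I/A) = √(9.749×10^6/1.082×10^4) = 30.02 mm
L_e = K·L = 1 × 2.66 m = 2.660 m = 2660.0 mm
λ = L_e / r_min = 2660.0 / 30.02 = 88.6

λ ≈ 88.6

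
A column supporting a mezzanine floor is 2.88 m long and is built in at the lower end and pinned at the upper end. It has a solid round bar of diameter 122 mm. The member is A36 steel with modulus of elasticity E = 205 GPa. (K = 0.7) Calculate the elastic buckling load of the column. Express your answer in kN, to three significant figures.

I = πd⁴/64 = π×122⁴/64 = 1.087×10^7 mm⁴
I = 1.087×10^7 mm⁴ = 1.087×10^-5 m⁴
Effective length L_e = K·L = 0.7 × 2.88 = 2.016 m
P_cr = π²EI / L_e² = π² × 205×10⁹ × 1.087×10^-5 / 2.016² = 5.414×10^6 N

P_cr ≈ 5410 kN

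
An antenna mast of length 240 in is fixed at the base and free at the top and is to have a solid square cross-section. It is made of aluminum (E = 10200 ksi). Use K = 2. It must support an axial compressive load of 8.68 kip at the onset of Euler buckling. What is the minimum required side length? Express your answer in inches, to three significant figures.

L_e = K·L = 2 × 240 = 480.0 in
Required I = P_cr·L_e²/(π²E) = 8.680×10^3 × 480.0² / (π² × 1.02×10^7) = 19.87 in⁴
Solid square: I = a⁴/12  ⇒  a = (12I)^(1/4) = (12×19.87)^(1/4) = 3.93 in

a ≈ 3.93 in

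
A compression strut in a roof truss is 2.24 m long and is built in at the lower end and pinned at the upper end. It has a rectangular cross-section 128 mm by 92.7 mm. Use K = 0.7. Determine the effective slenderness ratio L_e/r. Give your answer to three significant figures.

λ ≈ 58.6

Buckling occurs about the weak axis: I_min = h·b³/12 with b = 92.7 mm (the shorter side).
I_min = 128×92.7³/12 = 8.497×10^6 mm⁴
A = 1.187×10^4 mm²;  r_min = √(I/A) = √(8.497×10^6/1.187×10^4) = 26.76 mm
L_e = K·L = 0.7 × 2.24 m = 1.568 m = 1568.0 mm
λ = L_e / r_min = 1568.0 / 26.76 = 58.6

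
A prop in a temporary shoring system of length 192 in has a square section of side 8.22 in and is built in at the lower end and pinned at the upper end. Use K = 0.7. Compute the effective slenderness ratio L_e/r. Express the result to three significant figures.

I = a⁴/12 = 8.22⁴/12 = 380.5 in⁴
A = 67.57 in²;  r_min = √(I/A) = √(380.5/67.57) = 2.373 in
L_e = K·L = 0.7 × 192 = 134.4 in
λ = L_e / r_min = 134.40 / 2.373 = 56.6

λ ≈ 56.6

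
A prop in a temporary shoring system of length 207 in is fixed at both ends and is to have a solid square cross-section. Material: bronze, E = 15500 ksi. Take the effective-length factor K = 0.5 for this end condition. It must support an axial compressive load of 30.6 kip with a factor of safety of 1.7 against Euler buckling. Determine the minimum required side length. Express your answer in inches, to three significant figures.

a ≈ 2.57 in

Required P_cr = n·P = 1.7 × 30.6 = 52.02 kip
L_e = K·L = 0.5 × 207 = 103.5 in
Required I = P_cr·L_e²/(π²E) = 5.202×10^4 × 103.5² / (π² × 1.55×10^7) = 3.643 in⁴
Solid square: I = a⁴/12  ⇒  a = (12I)^(1/4) = (12×3.643)^(1/4) = 2.57 in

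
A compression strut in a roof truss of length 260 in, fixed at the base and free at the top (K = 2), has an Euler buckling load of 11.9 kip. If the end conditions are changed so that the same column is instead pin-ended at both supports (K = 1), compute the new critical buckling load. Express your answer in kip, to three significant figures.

P_cr ≈ 47.6 kip

P_cr ∝ 1/K², so P_cr,new = P_cr,old × (K_old/K_new)² = 11.9 × (2/1)²
= 11.9 × 4.000 = 47.6 kip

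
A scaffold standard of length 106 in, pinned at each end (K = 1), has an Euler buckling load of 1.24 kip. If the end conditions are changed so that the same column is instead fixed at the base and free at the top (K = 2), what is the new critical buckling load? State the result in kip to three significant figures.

P_cr ∝ 1/K², so P_cr,new = P_cr,old × (K_old/K_new)² = 1.24 × (1/2)²
= 1.24 × 0.2500 = 0.310 kip

P_cr ≈ 0.310 kip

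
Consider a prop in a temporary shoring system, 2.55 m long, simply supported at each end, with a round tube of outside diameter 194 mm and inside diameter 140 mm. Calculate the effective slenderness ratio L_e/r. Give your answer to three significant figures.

d_o = 194 mm, d_i = 140 mm
I = π(d_o⁴ − d_i⁴)/64 = π(194⁴ − 140.0⁴)/64 = 5.067×10^7 mm⁴
A = 1.417×10^4 mm²;  r_min = √(I/A) = √(5.067×10^7/1.417×10^4) = 59.81 mm
L_e = K·L = 1 × 2.55 m = 2.550 m = 2550.0 mm
λ = L_e / r_min = 2550.0 / 59.81 = 42.6

λ ≈ 42.6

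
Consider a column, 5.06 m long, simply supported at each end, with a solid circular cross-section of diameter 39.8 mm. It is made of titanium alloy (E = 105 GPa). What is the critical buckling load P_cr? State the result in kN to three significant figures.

P_cr ≈ 4.99 kN

I = πd⁴/64 = π×39.8⁴/64 = 1.232×10^5 mm⁴
I = 1.232×10^5 mm⁴ = 1.232×10^-7 m⁴
Effective length L_e = K·L = 1 × 5.06 = 5.060 m
P_cr = π²EI / L_e² = π² × 105×10⁹ × 1.232×10^-7 / 5.060² = 4.985×10^3 N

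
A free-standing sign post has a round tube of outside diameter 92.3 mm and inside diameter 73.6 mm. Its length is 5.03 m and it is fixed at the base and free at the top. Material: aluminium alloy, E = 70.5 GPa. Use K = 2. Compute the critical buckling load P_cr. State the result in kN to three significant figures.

d_o = 92.3 mm, d_i = 73.6 mm
I = π(d_o⁴ − d_i⁴)/64 = π(92.3⁴ − 73.60⁴)/64 = 2.122×10^6 mm⁴
I = 2.122×10^6 mm⁴ = 2.122×10^-6 m⁴
Effective length L_e = K·L = 2 × 5.03 = 10.06 m
P_cr = π²EI / L_e² = π² × 70.5×10⁹ × 2.122×10^-6 / 10.06² = 1.459×10^4 N

P_cr ≈ 14.6 kN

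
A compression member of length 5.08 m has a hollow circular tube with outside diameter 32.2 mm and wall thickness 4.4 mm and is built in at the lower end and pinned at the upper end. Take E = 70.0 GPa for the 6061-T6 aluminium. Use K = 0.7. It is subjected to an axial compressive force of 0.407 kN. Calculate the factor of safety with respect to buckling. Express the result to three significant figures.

Inner diameter d_i = 32.2 − 2×4.4 = 23.40 mm
I = π(d_o⁴ − d_i⁴)/64 = π(32.2⁴ − 23.40⁴)/64 = 3.805×10^4 mm⁴
I = 3.805×10^4 mm⁴ = 3.805×10^-8 m⁴
Effective length L_e = K·L = 0.7 × 5.08 = 3.556 m
P_cr = π²EI / L_e² = π² × 70.0×10⁹ × 3.805×10^-8 / 3.556² = 2.079×10^3 N
Factor of safety n = P_cr / P = 2.0791 / 0.407 = 5.11

n ≈ 5.11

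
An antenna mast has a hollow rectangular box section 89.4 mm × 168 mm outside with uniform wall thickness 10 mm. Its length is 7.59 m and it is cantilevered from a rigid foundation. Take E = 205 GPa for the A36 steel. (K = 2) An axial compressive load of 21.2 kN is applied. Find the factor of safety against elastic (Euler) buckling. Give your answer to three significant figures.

Inner dimensions: h_i = 168 − 2×10 = 148.0 mm, b_i = 89.4 − 2×10 = 69.40 mm
Weak-axis I_min = (h_o·b_o³ − h_i·b_i³)/12 with b_o = 89.4, b_i = 69.40 mm (shorter outer/inner sides).
I_min = (168×89.4³ − 148.0×69.40³)/12 = 5.881×10^6 mm⁴
I = 5.881×10^6 mm⁴ = 5.881×10^-6 m⁴
Effective length L_e = K·L = 2 × 7.59 = 15.18 m
P_cr = π²EI / L_e² = π² × 205×10⁹ × 5.881×10^-6 / 15.18² = 5.163×10^4 N
Factor of safety n = P_cr / P = 51.635 / 21.2 = 2.44

n ≈ 2.44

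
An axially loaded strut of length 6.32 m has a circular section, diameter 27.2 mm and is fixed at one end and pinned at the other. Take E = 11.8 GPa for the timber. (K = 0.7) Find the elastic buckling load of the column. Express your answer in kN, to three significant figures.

I = πd⁴/64 = π×27.2⁴/64 = 2.687×10^4 mm⁴
I = 2.687×10^4 mm⁴ = 2.687×10^-8 m⁴
Effective length L_e = K·L = 0.7 × 6.32 = 4.424 m
P_cr = π²EI / L_e² = π² × 11.8×10⁹ × 2.687×10^-8 / 4.424² = 159.9 N

P_cr ≈ 0.160 kN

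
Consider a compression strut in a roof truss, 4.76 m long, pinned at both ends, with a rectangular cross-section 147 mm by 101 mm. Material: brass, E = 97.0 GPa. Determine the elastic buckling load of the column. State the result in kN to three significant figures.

Buckling occurs about the weak axis: I_min = h·b³/12 with b = 101 mm (the shorter side).
I_min = 147×101³/12 = 1.262×10^7 mm⁴
I = 1.262×10^7 mm⁴ = 1.262×10^-5 m⁴
Effective length L_e = K·L = 1 × 4.76 = 4.760 m
P_cr = π²EI / L_e² = π² × 97.0×10⁹ × 1.262×10^-5 / 4.760² = 5.333×10^5 N

P_cr ≈ 533 kN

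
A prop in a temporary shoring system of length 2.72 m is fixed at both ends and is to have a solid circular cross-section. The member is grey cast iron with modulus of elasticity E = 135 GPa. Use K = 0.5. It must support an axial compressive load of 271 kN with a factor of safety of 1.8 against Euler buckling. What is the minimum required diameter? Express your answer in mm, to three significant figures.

Required P_cr = n·P = 1.8 × 271 = 487.8 kN
L_e = K·L = 0.5 × 2.72 = 1.360 m
Required I = P_cr·L_e²/(π²E) = 4.878×10^5 × 1.360² / (π² × 1.35×10^11) = 6.772×10^-7 m⁴
I_req = 6.772×10^5 mm⁴
Solid circle: I = πd⁴/64  ⇒  d = (64I/π)^(1/4) = (64×6.772×10^5/π)^(1/4) = 60.9 mm

d ≈ 60.9 mm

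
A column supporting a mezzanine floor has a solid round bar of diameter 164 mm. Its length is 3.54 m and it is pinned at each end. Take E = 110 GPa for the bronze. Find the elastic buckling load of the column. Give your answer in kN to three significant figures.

I = πd⁴/64 = π×164⁴/64 = 3.551×10^7 mm⁴
I = 3.551×10^7 mm⁴ = 3.551×10^-5 m⁴
Effective length L_e = K·L = 1 × 3.54 = 3.540 m
P_cr = π²EI / L_e² = π² × 110×10⁹ × 3.551×10^-5 / 3.540² = 3.076×10^6 N

P_cr ≈ 3080 kN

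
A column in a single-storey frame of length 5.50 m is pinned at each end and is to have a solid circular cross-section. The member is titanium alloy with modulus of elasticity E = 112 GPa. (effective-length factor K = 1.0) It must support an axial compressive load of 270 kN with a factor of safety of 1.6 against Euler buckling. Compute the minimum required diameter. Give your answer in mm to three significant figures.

Required P_cr = n·P = 1.6 × 270 = 432.0 kN
L_e = K·L = 1 × 5.50 = 5.500 m
Required I = P_cr·L_e²/(π²E) = 4.320×10^5 × 5.500² / (π² × 1.12×10^11) = 1.182×10^-5 m⁴
I_req = 1.182×10^7 mm⁴
Solid circle: I = πd⁴/64  ⇒  d = (64I/π)^(1/4) = (64×1.182×10^7/π)^(1/4) = 125 mm

d ≈ 125 mm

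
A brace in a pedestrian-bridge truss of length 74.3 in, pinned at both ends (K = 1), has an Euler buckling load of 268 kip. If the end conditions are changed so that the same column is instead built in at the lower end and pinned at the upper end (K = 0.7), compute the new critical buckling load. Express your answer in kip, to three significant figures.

P_cr ∝ 1/K², so P_cr,new = P_cr,old × (K_old/K_new)² = 268 × (1/0.7)²
= 268 × 2.041 = 547 kip

P_cr ≈ 547 kip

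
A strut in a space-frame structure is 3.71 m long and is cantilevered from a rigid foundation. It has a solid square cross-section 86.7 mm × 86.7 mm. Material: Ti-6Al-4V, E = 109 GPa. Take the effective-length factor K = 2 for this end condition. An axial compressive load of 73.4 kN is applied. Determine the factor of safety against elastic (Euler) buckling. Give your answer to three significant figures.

n ≈ 1.25

I = a⁴/12 = 86.7⁴/12 = 4.709×10^6 mm⁴
I = 4.709×10^6 mm⁴ = 4.709×10^-6 m⁴
Effective length L_e = K·L = 2 × 3.71 = 7.420 m
P_cr = π²EI / L_e² = π² × 109×10⁹ × 4.709×10^-6 / 7.420² = 9.201×10^4 N
Factor of safety n = P_cr / P = 92.005 / 73.4 = 1.25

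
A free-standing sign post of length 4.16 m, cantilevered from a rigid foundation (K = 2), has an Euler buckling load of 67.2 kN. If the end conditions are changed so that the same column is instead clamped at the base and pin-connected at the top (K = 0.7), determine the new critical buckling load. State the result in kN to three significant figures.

P_cr ≈ 549 kN

P_cr ∝ 1/K², so P_cr,new = P_cr,old × (K_old/K_new)² = 67.2 × (2/0.7)²
= 67.2 × 8.163 = 549 kN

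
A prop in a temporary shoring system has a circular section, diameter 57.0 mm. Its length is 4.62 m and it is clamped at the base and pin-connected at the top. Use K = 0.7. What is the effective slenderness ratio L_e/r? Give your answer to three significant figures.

λ ≈ 227

For a solid circle r = d/4 = 57.0/4 = 14.25 mm
L_e = K·L = 0.7 × 4.62 m = 3.234 m = 3234.0 mm
λ = L_e / r_min = 3234.0 / 14.25 = 227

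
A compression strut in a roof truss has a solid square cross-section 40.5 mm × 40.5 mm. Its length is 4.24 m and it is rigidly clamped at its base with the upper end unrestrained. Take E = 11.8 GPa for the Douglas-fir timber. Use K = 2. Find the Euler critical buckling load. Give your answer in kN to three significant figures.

P_cr ≈ 0.363 kN

I = a⁴/12 = 40.5⁴/12 = 2.242×10^5 mm⁴
I = 2.242×10^5 mm⁴ = 2.242×10^-7 m⁴
Effective length L_e = K·L = 2 × 4.24 = 8.480 m
P_cr = π²EI / L_e² = π² × 11.8×10⁹ × 2.242×10^-7 / 8.480² = 363.1 N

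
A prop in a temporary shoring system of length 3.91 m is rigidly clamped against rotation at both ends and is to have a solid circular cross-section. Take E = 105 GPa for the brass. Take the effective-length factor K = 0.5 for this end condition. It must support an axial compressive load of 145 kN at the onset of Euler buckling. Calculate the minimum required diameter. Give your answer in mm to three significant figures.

d ≈ 57.5 mm

L_e = K·L = 0.5 × 3.91 = 1.955 m
Required I = P_cr·L_e²/(π²E) = 1.450×10^5 × 1.955² / (π² × 1.05×10^11) = 5.348×10^-7 m⁴
I_req = 5.348×10^5 mm⁴
Solid circle: I = πd⁴/64  ⇒  d = (64I/π)^(1/4) = (64×5.348×10^5/π)^(1/4) = 57.5 mm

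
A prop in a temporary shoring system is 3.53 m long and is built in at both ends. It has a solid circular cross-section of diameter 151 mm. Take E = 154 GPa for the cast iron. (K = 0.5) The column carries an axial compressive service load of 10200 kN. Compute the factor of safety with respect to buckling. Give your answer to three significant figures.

n ≈ 1.22

I = πd⁴/64 = π×151⁴/64 = 2.552×10^7 mm⁴
I = 2.552×10^7 mm⁴ = 2.552×10^-5 m⁴
Effective length L_e = K·L = 0.5 × 3.53 = 1.765 m
P_cr = π²EI / L_e² = π² × 154×10⁹ × 2.552×10^-5 / 1.765² = 1.245×10^7 N
Factor of safety n = P_cr / P = 12451 / 10200 = 1.22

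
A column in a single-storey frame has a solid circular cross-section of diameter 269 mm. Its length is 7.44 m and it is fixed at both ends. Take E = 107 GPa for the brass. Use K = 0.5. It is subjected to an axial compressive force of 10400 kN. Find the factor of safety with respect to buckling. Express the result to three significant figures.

n ≈ 1.89

I = πd⁴/64 = π×269⁴/64 = 2.570×10^8 mm⁴
I = 2.570×10^8 mm⁴ = 2.570×10^-4 m⁴
Effective length L_e = K·L = 0.5 × 7.44 = 3.720 m
P_cr = π²EI / L_e² = π² × 107×10⁹ × 2.570×10^-4 / 3.720² = 1.961×10^7 N
Factor of safety n = P_cr / P = 19614 / 10400 = 1.89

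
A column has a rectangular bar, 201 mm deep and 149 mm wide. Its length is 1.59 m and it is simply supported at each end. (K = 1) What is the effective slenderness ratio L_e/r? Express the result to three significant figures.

λ ≈ 37.0

For a rectangle r_min = b/√12 = 149/√12 = 43.01 mm
L_e = K·L = 1 × 1.59 m = 1.590 m = 1590.0 mm
λ = L_e / r_min = 1590.0 / 43.01 = 37.0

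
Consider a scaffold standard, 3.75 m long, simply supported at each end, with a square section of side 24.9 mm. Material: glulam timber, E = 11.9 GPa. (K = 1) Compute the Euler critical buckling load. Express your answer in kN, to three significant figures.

P_cr ≈ 0.268 kN

I = a⁴/12 = 24.9⁴/12 = 3.203×10^4 mm⁴
I = 3.203×10^4 mm⁴ = 3.203×10^-8 m⁴
Effective length L_e = K·L = 1 × 3.75 = 3.750 m
P_cr = π²EI / L_e² = π² × 11.9×10⁹ × 3.203×10^-8 / 3.750² = 267.5 N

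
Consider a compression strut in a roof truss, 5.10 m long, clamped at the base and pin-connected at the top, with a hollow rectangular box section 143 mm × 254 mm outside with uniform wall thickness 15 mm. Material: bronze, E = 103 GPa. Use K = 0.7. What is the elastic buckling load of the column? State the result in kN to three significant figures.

Inner dimensions: h_i = 254 − 2×15 = 224.0 mm, b_i = 143 − 2×15 = 113.0 mm
Weak-axis I_min = (h_o·b_o³ − h_i·b_i³)/12 with b_o = 143, b_i = 113.0 mm (shorter outer/inner sides).
I_min = (254×143³ − 224.0×113.0³)/12 = 3.496×10^7 mm⁴
I = 3.496×10^7 mm⁴ = 3.496×10^-5 m⁴
Effective length L_e = K·L = 0.7 × 5.10 = 3.570 m
P_cr = π²EI / L_e² = π² × 103×10⁹ × 3.496×10^-5 / 3.570² = 2.789×10^6 N

P_cr ≈ 2790 kN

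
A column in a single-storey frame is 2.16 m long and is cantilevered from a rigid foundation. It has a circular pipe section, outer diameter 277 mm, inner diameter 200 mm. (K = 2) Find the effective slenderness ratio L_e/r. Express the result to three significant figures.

d_o = 277 mm, d_i = 200 mm
I = π(d_o⁴ − d_i⁴)/64 = π(277⁴ − 200.0⁴)/64 = 2.105×10^8 mm⁴
A = 2.885×10^4 mm²;  r_min = √(I/A) = √(2.105×10^8/2.885×10^4) = 85.41 mm
L_e = K·L = 2 × 2.16 m = 4.320 m = 4320.0 mm
λ = L_e / r_min = 4320.0 / 85.41 = 50.6

λ ≈ 50.6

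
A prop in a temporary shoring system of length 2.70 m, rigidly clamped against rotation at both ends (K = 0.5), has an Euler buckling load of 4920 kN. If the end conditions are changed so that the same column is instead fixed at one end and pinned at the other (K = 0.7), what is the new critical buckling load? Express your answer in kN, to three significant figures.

P_cr ≈ 2510 kN

P_cr ∝ 1/K², so P_cr,new = P_cr,old × (K_old/K_new)² = 4920 × (0.5/0.7)²
= 4920 × 0.5102 = 2510 kN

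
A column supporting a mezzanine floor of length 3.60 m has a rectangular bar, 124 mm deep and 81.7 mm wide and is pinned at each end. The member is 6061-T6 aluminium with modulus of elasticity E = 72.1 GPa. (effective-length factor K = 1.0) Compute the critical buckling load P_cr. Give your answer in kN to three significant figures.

Buckling occurs about the weak axis: I_min = h·b³/12 with b = 81.7 mm (the shorter side).
I_min = 124×81.7³/12 = 5.635×10^6 mm⁴
I = 5.635×10^6 mm⁴ = 5.635×10^-6 m⁴
Effective length L_e = K·L = 1 × 3.60 = 3.600 m
P_cr = π²EI / L_e² = π² × 72.1×10⁹ × 5.635×10^-6 / 3.600² = 3.094×10^5 N

P_cr ≈ 309 kN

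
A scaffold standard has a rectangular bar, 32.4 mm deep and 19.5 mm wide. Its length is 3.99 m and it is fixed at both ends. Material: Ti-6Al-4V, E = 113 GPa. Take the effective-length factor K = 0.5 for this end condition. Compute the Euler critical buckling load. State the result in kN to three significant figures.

P_cr ≈ 5.61 kN

Buckling occurs about the weak axis: I_min = h·b³/12 with b = 19.5 mm (the shorter side).
I_min = 32.4×19.5³/12 = 2.002×10^4 mm⁴
I = 2.002×10^4 mm⁴ = 2.002×10^-8 m⁴
Effective length L_e = K·L = 0.5 × 3.99 = 1.995 m
P_cr = π²EI / L_e² = π² × 113×10⁹ × 2.002×10^-8 / 1.995² = 5.610×10^3 N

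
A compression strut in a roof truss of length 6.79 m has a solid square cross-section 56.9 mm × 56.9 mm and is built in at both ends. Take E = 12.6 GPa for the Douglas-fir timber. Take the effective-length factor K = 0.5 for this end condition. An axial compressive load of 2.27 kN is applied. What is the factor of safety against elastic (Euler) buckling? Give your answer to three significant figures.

n ≈ 4.15

I = a⁴/12 = 56.9⁴/12 = 8.735×10^5 mm⁴
I = 8.735×10^5 mm⁴ = 8.735×10^-7 m⁴
Effective length L_e = K·L = 0.5 × 6.79 = 3.395 m
P_cr = π²EI / L_e² = π² × 12.6×10⁹ × 8.735×10^-7 / 3.395² = 9.425×10^3 N
Factor of safety n = P_cr / P = 9.4245 / 2.27 = 4.15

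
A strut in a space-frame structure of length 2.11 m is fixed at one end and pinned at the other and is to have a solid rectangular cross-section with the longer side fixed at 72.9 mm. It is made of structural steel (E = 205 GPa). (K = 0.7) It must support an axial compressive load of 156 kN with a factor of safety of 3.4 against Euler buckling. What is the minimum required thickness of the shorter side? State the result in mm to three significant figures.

Required P_cr = n·P = 3.4 × 156 = 530.4 kN
L_e = K·L = 0.7 × 2.11 = 1.477 m
Required I = P_cr·L_e²/(π²E) = 5.304×10^5 × 1.477² / (π² × 2.05×10^11) = 5.719×10^-7 m⁴
I_req = 5.719×10^5 mm⁴
Rectangle, weak axis: I_min = h·b³/12 with h = 72.9 mm fixed  ⇒  b = (12I/h)^(1/3) = 45.5 mm

b ≈ 45.5 mm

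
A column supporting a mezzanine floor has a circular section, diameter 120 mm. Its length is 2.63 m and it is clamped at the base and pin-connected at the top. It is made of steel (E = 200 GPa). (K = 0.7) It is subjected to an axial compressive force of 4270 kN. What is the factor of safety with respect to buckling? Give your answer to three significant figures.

n ≈ 1.39

I = πd⁴/64 = π×120⁴/64 = 1.018×10^7 mm⁴
I = 1.018×10^7 mm⁴ = 1.018×10^-5 m⁴
Effective length L_e = K·L = 0.7 × 2.63 = 1.841 m
P_cr = π²EI / L_e² = π² × 200×10⁹ × 1.018×10^-5 / 1.841² = 5.928×10^6 N
Factor of safety n = P_cr / P = 5928.1 / 4270 = 1.39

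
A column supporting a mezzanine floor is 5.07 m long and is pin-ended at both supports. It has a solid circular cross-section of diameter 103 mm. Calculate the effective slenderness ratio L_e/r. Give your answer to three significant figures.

I = πd⁴/64 = π×103⁴/64 = 5.525×10^6 mm⁴
A = 8.332×10^3 mm²;  r_min = √(I/A) = √(5.525×10^6/8.332×10^3) = 25.75 mm
L_e = K·L = 1 × 5.07 m = 5.070 m = 5070.0 mm
λ = L_e / r_min = 5070.0 / 25.75 = 197

λ ≈ 197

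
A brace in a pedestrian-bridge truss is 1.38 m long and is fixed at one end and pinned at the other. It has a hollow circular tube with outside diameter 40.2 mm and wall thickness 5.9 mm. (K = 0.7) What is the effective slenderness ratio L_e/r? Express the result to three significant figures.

Inner diameter d_i = 40.2 − 2×5.9 = 28.40 mm
I = π(d_o⁴ − d_i⁴)/64 = π(40.2⁴ − 28.40⁴)/64 = 9.626×10^4 mm⁴
A = 635.8 mm²;  r_min = √(I/A) = √(9.626×10^4/635.8) = 12.30 mm
L_e = K·L = 0.7 × 1.38 m = 0.9660 m = 966.00 mm
λ = L_e / r_min = 966.00 / 12.30 = 78.5

λ ≈ 78.5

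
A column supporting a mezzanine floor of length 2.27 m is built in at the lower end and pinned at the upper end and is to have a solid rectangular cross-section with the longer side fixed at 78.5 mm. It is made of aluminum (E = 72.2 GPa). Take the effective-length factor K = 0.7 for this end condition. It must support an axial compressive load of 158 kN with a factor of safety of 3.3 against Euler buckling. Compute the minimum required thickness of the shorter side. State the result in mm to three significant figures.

Required P_cr = n·P = 3.3 × 158 = 521.4 kN
L_e = K·L = 0.7 × 2.27 = 1.589 m
Required I = P_cr·L_e²/(π²E) = 5.214×10^5 × 1.589² / (π² × 7.22×10^10) = 1.847×10^-6 m⁴
I_req = 1.847×10^6 mm⁴
Rectangle, weak axis: I_min = h·b³/12 with h = 78.5 mm fixed  ⇒  b = (12I/h)^(1/3) = 65.6 mm

b ≈ 65.6 mm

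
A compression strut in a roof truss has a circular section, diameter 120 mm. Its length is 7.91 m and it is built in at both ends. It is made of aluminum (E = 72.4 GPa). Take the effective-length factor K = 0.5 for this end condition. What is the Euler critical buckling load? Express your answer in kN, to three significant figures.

P_cr ≈ 465 kN

I = πd⁴/64 = π×120⁴/64 = 1.018×10^7 mm⁴
I = 1.018×10^7 mm⁴ = 1.018×10^-5 m⁴
Effective length L_e = K·L = 0.5 × 7.91 = 3.955 m
P_cr = π²EI / L_e² = π² × 72.4×10⁹ × 1.018×10^-5 / 3.955² = 4.650×10^5 N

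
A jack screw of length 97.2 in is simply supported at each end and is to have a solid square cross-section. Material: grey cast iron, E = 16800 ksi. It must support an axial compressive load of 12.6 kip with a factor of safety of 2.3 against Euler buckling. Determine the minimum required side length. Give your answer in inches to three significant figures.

a ≈ 2.11 in

Required P_cr = n·P = 2.3 × 12.6 = 28.98 kip
L_e = K·L = 1 × 97.2 = 97.20 in
Required I = P_cr·L_e²/(π²E) = 2.898×10^4 × 97.20² / (π² × 1.68×10^7) = 1.651 in⁴
Solid square: I = a⁴/12  ⇒  a = (12I)^(1/4) = (12×1.651)^(1/4) = 2.11 in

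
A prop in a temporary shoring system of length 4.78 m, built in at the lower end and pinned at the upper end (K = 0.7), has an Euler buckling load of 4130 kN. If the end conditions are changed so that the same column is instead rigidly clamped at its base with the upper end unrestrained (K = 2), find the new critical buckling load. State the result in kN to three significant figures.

P_cr ≈ 506 kN

P_cr ∝ 1/K², so P_cr,new = P_cr,old × (K_old/K_new)² = 4130 × (0.7/2)²
= 4130 × 0.1225 = 506 kN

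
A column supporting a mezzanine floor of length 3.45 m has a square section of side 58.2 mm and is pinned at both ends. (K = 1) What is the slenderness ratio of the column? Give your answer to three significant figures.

λ ≈ 205

For a square r = a/√12 = 58.2/√12 = 16.80 mm
L_e = K·L = 1 × 3.45 m = 3.450 m = 3450.0 mm
λ = L_e / r_min = 3450.0 / 16.80 = 205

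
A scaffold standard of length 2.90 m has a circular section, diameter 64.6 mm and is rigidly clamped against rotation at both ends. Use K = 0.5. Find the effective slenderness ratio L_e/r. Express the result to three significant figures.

λ ≈ 89.8

I = πd⁴/64 = π×64.6⁴/64 = 8.549×10^5 mm⁴
A = 3.278×10^3 mm²;  r_min = √(I/A) = √(8.549×10^5/3.278×10^3) = 16.15 mm
L_e = K·L = 0.5 × 2.90 m = 1.450 m = 1450.0 mm
λ = L_e / r_min = 1450.0 / 16.15 = 89.8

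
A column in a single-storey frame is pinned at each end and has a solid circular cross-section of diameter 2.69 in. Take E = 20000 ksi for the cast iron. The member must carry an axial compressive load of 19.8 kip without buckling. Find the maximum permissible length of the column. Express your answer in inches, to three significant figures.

I = πd⁴/64 = π×2.69⁴/64 = 2.570 in⁴
At the buckling limit P_cr = P = 1.980×10^4 lb
From P_cr = π²EI/(K·L)²:  L = (1/K)·√(π²EI/P_cr) = (1/1)·√(π²×2.00×10^7×2.570/1.980×10^4)
L = 160 in

L_max ≈ 160 in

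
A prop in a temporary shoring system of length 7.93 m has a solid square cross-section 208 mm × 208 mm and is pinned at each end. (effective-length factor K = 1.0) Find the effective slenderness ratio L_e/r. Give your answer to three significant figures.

λ ≈ 132

For a square r = a/√12 = 208/√12 = 60.04 mm
L_e = K·L = 1 × 7.93 m = 7.930 m = 7930.0 mm
λ = L_e / r_min = 7930.0 / 60.04 = 132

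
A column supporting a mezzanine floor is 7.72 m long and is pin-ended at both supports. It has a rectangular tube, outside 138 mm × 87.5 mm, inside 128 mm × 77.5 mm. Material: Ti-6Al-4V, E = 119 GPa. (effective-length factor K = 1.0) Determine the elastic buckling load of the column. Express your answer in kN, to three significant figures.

P_cr ≈ 54.0 kN

Weak-axis I_min = (h_o·b_o³ − h_i·b_i³)/12 with b_o = 87.5, b_i = 77.50 mm (shorter outer/inner sides).
I_min = (138×87.5³ − 128.0×77.50³)/12 = 2.739×10^6 mm⁴
I = 2.739×10^6 mm⁴ = 2.739×10^-6 m⁴
Effective length L_e = K·L = 1 × 7.72 = 7.720 m
P_cr = π²EI / L_e² = π² × 119×10⁹ × 2.739×10^-6 / 7.720² = 5.398×10^4 N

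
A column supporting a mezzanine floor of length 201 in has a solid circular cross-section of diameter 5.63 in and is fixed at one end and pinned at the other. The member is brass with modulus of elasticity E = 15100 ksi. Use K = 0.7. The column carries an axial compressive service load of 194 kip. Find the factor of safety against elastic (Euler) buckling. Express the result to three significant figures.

I = πd⁴/64 = π×5.63⁴/64 = 49.32 in⁴
Effective length L_e = K·L = 0.7 × 201 = 140.7 in
P_cr = π²EI / L_e² = π² × 15100×10³ × 49.32 / 140.7² = 3.713×10^5 lb
Factor of safety n = P_cr / P = 371.27 / 194 = 1.91

n ≈ 1.91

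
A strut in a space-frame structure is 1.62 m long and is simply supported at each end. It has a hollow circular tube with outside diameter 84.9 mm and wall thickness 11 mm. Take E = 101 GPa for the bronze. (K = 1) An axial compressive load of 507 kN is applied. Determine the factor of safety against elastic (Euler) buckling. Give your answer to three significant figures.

n ≈ 1.34

Inner diameter d_i = 84.9 − 2×11 = 62.90 mm
I = π(d_o⁴ − d_i⁴)/64 = π(84.9⁴ − 62.90⁴)/64 = 1.782×10^6 mm⁴
I = 1.782×10^6 mm⁴ = 1.782×10^-6 m⁴
Effective length L_e = K·L = 1 × 1.62 = 1.620 m
P_cr = π²EI / L_e² = π² × 101×10⁹ × 1.782×10^-6 / 1.620² = 6.769×10^5 N
Factor of safety n = P_cr / P = 676.85 / 507 = 1.34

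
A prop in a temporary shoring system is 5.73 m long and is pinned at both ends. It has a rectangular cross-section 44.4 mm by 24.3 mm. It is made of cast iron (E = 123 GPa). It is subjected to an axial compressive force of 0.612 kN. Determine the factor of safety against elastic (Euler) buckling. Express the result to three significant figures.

n ≈ 3.21

Buckling occurs about the weak axis: I_min = h·b³/12 with b = 24.3 mm (the shorter side).
I_min = 44.4×24.3³/12 = 5.309×10^4 mm⁴
I = 5.309×10^4 mm⁴ = 5.309×10^-8 m⁴
Effective length L_e = K·L = 1 × 5.73 = 5.730 m
P_cr = π²EI / L_e² = π² × 123×10⁹ × 5.309×10^-8 / 5.730² = 1.963×10^3 N
Factor of safety n = P_cr / P = 1.9630 / 0.612 = 3.21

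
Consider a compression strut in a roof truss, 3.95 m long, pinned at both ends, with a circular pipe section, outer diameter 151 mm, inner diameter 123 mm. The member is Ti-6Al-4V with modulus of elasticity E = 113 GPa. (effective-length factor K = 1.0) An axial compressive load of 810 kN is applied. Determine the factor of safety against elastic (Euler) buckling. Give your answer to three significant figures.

n ≈ 1.26

d_o = 151 mm, d_i = 123 mm
I = π(d_o⁴ − d_i⁴)/64 = π(151⁴ − 123.0⁴)/64 = 1.428×10^7 mm⁴
I = 1.428×10^7 mm⁴ = 1.428×10^-5 m⁴
Effective length L_e = K·L = 1 × 3.95 = 3.950 m
P_cr = π²EI / L_e² = π² × 113×10⁹ × 1.428×10^-5 / 3.950² = 1.021×10^6 N
Factor of safety n = P_cr / P = 1021.0 / 810 = 1.26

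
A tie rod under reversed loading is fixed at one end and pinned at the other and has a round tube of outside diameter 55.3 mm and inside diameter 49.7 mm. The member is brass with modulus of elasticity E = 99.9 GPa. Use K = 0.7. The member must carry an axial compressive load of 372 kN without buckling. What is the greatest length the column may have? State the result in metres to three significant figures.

d_o = 55.3 mm, d_i = 49.7 mm
I = π(d_o⁴ − d_i⁴)/64 = π(55.3⁴ − 49.70⁴)/64 = 1.596×10^5 mm⁴
I = 1.596×10^-7 m⁴
At the buckling limit P_cr = P = 3.720×10^5 N
From P_cr = π²EI/(K·L)²:  L = (1/K)·√(π²EI/P_cr) = (1/0.7)·√(π²×9.99×10^10×1.596×10^-7/3.720×10^5)
L = 0.929 m

L_max ≈ 0.929 m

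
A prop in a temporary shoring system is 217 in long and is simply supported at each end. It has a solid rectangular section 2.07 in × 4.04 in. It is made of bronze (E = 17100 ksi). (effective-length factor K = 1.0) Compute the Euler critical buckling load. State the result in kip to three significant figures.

P_cr ≈ 10.7 kip

Buckling occurs about the weak axis: I_min = h·b³/12 with b = 2.07 in (the shorter side).
I_min = 4.04×2.07³/12 = 2.986 in⁴
Effective length L_e = K·L = 1 × 217 = 217.0 in
P_cr = π²EI / L_e² = π² × 17100×10³ × 2.986 / 217.0² = 1.070×10^4 lb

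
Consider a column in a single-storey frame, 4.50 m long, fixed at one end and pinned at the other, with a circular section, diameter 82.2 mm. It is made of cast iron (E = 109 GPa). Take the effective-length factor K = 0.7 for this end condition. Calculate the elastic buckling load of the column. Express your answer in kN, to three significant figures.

P_cr ≈ 243 kN

I = πd⁴/64 = π×82.2⁴/64 = 2.241×10^6 mm⁴
I = 2.241×10^6 mm⁴ = 2.241×10^-6 m⁴
Effective length L_e = K·L = 0.7 × 4.50 = 3.150 m
P_cr = π²EI / L_e² = π² × 109×10⁹ × 2.241×10^-6 / 3.150² = 2.430×10^5 N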